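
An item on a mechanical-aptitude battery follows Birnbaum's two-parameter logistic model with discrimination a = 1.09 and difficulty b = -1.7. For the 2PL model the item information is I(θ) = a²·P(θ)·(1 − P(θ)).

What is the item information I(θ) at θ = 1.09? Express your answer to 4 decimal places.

0.0517

P = 1/(1+e^{-3.0411}) = 0.9544
P(1−P) = 0.9544 × 0.0456 = 0.0435
I = a² × P(1−P) = 1.09² × 0.0435 = 0.05171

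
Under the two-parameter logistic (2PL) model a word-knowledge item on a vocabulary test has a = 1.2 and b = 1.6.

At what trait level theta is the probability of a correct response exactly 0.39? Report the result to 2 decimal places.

1.23

P(theta) = 1 / (1 + exp(−a(theta − b)))
logit = ln(0.3900/0.6100) = -0.4473
theta = b + logit/(a) = 1.6 + (-0.4473)/1.2000 = 1.2272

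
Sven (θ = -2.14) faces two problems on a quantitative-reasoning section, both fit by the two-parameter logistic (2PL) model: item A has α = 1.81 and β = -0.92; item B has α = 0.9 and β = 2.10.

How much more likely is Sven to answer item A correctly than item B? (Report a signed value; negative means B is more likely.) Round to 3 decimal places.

P(θ) = 1 / (1 + exp(−α(θ − β)))
P_A = 0.0990
P_B = 0.0215
P_A − P_B = 0.0775

0.077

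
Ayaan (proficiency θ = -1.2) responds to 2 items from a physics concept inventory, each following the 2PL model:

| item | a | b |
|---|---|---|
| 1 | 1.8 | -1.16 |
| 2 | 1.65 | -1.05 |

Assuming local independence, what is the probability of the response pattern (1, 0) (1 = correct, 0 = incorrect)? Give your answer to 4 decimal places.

P(θ) = 1 / (1 + exp(−a(θ − b)))
P_1 = 1/(1+e^{0.0720}) = 0.4820
P_2 = 1/(1+e^{0.2475}) = 0.4384
L = P_1 × (1−P_2) = 0.4820 × 0.5616 = 0.27068

0.2707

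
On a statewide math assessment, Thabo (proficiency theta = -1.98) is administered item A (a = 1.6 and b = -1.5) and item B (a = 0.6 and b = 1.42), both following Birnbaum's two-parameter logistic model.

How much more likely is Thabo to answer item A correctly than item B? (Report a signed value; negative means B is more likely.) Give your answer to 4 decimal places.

P(theta) = 1 / (1 + exp(−a(theta − b)))
P_A = 0.3169
P_B = 0.1151
P_A − P_B = 0.2018

0.2018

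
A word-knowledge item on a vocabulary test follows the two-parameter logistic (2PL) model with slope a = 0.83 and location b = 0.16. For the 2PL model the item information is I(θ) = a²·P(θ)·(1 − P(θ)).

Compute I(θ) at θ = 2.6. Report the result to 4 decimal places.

0.0710

P = 1/(1+e^{-2.0252}) = 0.8834
P(1−P) = 0.8834 × 0.1166 = 0.1030
I = a² × P(1−P) = 0.83² × 0.1030 = 0.07095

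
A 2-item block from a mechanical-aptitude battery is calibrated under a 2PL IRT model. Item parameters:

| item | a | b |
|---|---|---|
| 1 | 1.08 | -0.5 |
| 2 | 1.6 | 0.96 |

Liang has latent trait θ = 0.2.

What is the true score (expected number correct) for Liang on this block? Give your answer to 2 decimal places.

P(θ) = 1 / (1 + exp(−a(θ − b)))
P_1 = 1/(1+e^{-0.7560}) = 0.6805
P_2 = 1/(1+e^{1.2160}) = 0.2286
E[score] = 0.6805 + 0.2286 = 0.9091

0.91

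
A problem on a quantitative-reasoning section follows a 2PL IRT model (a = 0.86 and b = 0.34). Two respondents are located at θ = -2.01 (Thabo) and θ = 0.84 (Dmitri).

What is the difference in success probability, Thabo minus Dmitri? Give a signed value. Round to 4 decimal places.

-0.4889

P(θ) = 1 / (1 + exp(−a(θ − b)))
P(Thabo) = 0.1170  [exponent -2.0210]
P(Dmitri) = 0.6059  [exponent 0.4300]
Difference = 0.1170 − 0.6059 = -0.4889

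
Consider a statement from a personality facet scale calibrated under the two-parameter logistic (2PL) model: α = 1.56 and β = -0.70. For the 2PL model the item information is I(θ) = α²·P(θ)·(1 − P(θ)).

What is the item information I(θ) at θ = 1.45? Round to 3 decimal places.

0.079

P = 1/(1+e^{-3.3540}) = 0.9662
P(1−P) = 0.9662 × 0.0338 = 0.0326
I = α² × P(1−P) = 1.56² × 0.0326 = 0.07939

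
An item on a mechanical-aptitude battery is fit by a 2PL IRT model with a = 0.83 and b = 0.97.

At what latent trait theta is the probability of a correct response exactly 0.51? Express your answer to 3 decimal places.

1.018

P(theta) = 1 / (1 + exp(−a(theta − b)))
logit = ln(0.5100/0.4900) = 0.0400
theta = b + logit/(a) = 0.97 + 0.0400/0.8300 = 1.0182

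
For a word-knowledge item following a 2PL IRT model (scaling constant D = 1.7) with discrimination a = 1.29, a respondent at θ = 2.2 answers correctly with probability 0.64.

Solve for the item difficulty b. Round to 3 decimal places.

1.938

P(θ) = 1 / (1 + exp(−D·a(θ − b)))
logit(0.64) = ln(0.64/0.36) = 0.5754
b = θ − logit/(1.7·a) = 2.2 − 0.5754/2.1930 = 1.9376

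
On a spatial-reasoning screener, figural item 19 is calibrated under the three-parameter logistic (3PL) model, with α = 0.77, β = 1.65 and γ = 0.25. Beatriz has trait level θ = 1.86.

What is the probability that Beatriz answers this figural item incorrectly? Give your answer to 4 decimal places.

P(θ) = γ + (1 − γ) · 1 / (1 + exp(−α(θ − β)))
Exponent: 0.77 × (1.86 − 1.65) = 0.1617
1/(1 + e^{-0.1617}) = 0.5403
P = 0.25 + 0.75 × 0.5403 = 0.6553
P(incorrect) = 1 − 0.6553 = 0.3447

0.3447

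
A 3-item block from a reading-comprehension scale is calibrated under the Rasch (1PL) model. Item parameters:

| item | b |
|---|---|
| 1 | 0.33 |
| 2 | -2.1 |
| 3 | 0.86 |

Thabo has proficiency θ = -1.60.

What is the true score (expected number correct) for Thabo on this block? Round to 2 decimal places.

P(θ) = 1 / (1 + exp(−(θ − b)))
P_1 = 1/(1+e^{1.9300}) = 0.1268
P_2 = 1/(1+e^{-0.5000}) = 0.6225
P_3 = 1/(1+e^{2.4600}) = 0.0787
E[score] = 0.1268 + 0.6225 + 0.0787 = 0.8279

0.83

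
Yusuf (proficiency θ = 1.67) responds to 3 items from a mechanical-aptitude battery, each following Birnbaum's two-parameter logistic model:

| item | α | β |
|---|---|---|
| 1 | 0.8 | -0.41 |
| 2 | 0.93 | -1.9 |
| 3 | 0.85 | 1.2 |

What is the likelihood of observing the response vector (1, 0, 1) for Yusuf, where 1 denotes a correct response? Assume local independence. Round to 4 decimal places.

P(θ) = 1 / (1 + exp(−α(θ − β)))
P_1 = 1/(1+e^{-1.6640}) = 0.8408
P_2 = 1/(1+e^{-3.3201}) = 0.9651
P_3 = 1/(1+e^{-0.3995}) = 0.5986
L = P_1 × (1−P_2) × P_3 = 0.8408 × 0.0349 × 0.5986 = 0.01756

0.0176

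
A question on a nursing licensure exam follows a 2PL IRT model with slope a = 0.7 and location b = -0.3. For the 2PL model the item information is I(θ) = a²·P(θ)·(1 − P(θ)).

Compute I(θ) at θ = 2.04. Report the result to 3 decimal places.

0.067

P = 1/(1+e^{-1.6380}) = 0.8373
P(1−P) = 0.8373 × 0.1627 = 0.1363
I = a² × P(1−P) = 0.7² × 0.1363 = 0.06676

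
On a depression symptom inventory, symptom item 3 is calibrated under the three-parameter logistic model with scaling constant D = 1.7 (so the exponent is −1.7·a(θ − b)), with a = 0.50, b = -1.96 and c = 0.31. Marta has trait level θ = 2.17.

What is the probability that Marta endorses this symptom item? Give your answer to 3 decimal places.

P(θ) = c + (1 − c) · 1 / (1 + exp(−D·a(θ − b)))
Exponent: 1.7 × 0.50 × (2.17 − (-1.96)) = 3.5105
1/(1 + e^{-3.5105}) = 0.9710
P = 0.31 + 0.69 × 0.9710 = 0.9800

0.980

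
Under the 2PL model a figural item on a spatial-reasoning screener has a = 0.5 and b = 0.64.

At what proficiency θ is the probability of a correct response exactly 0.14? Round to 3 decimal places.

P(θ) = 1 / (1 + exp(−a(θ − b)))
logit = ln(0.1400/0.8600) = -1.8153
θ = b + logit/(a) = 0.64 + (-1.8153)/0.5000 = -2.9906

-2.991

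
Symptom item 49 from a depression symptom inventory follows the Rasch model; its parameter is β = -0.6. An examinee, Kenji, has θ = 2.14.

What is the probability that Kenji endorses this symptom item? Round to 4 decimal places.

P(θ) = 1 / (1 + exp(−(θ − β)))
Exponent: (2.14 − (-0.6)) = 2.7400
1/(1 + e^{-2.7400}) = 0.9393
P = 0.9393

0.9393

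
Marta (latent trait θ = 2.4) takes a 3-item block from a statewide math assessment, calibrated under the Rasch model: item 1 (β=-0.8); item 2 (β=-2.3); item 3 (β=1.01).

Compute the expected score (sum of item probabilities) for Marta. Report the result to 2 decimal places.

2.75

P(θ) = 1 / (1 + exp(−(θ − β)))
P_1 = 1/(1+e^{-3.2000}) = 0.9608
P_2 = 1/(1+e^{-4.7000}) = 0.9910
P_3 = 1/(1+e^{-1.3900}) = 0.8006
E[score] = 0.9608 + 0.9910 + 0.8006 = 2.7524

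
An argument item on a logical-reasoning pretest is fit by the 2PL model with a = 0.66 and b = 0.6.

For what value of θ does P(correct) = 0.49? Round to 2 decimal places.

P(θ) = 1 / (1 + exp(−a(θ − b)))
logit = ln(0.4900/0.5100) = -0.0400
θ = b + logit/(a) = 0.6 + (-0.0400)/0.6600 = 0.5394

0.54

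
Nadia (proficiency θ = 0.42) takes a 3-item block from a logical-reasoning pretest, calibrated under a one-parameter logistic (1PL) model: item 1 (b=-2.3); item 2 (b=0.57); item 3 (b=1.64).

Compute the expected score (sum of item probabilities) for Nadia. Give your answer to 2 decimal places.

1.63

P(θ) = 1 / (1 + exp(−(θ − b)))
P_1 = 1/(1+e^{-2.7200}) = 0.9382
P_2 = 1/(1+e^{0.1500}) = 0.4626
P_3 = 1/(1+e^{1.2200}) = 0.2279
E[score] = 0.9382 + 0.4626 + 0.2279 = 1.6287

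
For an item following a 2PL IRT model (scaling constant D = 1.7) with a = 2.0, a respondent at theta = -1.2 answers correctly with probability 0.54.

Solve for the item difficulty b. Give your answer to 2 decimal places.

-1.25

P(theta) = 1 / (1 + exp(−D·a(theta − b)))
logit(0.54) = ln(0.54/0.46) = 0.1603
b = theta − logit/(1.7·a) = -1.2 − 0.1603/3.4000 = -1.2472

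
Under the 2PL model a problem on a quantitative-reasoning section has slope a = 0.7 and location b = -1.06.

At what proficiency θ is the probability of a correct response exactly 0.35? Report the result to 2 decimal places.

P(θ) = 1 / (1 + exp(−a(θ − b)))
logit = ln(0.3500/0.6500) = -0.6190
θ = b + logit/(a) = -1.06 + (-0.6190)/0.7000 = -1.9443

-1.94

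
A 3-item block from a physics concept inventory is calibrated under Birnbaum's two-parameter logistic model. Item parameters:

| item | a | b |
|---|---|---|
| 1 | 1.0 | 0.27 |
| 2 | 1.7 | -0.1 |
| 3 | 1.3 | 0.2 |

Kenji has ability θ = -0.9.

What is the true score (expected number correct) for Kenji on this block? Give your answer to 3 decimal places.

0.634

P(θ) = 1 / (1 + exp(−a(θ − b)))
P_1 = 1/(1+e^{1.1700}) = 0.2369
P_2 = 1/(1+e^{1.3600}) = 0.2042
P_3 = 1/(1+e^{1.4300}) = 0.1931
E[score] = 0.2369 + 0.2042 + 0.1931 = 0.6342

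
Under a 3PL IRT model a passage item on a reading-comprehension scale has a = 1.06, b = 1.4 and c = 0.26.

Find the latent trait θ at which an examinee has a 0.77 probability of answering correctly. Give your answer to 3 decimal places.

P(θ) = c + (1 − c) · 1 / (1 + exp(−a(θ − b)))
Remove guessing floor: (0.77 − 0.26)/(1 − 0.26) = 0.6892
logit = ln(0.6892/0.3108) = 0.7963
θ = b + logit/(a) = 1.4 + 0.7963/1.0600 = 2.1513

2.151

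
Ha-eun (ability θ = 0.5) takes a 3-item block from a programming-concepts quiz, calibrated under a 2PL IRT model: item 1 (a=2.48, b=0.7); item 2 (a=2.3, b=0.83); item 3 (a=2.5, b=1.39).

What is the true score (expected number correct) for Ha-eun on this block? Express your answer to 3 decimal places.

P(θ) = 1 / (1 + exp(−a(θ − b)))
P_1 = 1/(1+e^{0.4960}) = 0.3785
P_2 = 1/(1+e^{0.7590}) = 0.3189
P_3 = 1/(1+e^{2.2250}) = 0.0975
E[score] = 0.3785 + 0.3189 + 0.0975 = 0.7949

0.795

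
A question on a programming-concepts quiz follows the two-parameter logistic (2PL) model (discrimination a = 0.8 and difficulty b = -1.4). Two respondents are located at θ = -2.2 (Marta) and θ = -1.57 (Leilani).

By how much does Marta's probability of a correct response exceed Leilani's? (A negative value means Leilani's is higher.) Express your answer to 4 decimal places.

-0.1208

P(θ) = 1 / (1 + exp(−a(θ − b)))
P(Marta) = 0.3452  [exponent -0.6400]
P(Leilani) = 0.4661  [exponent -0.1360]
Difference = 0.3452 − 0.4661 = -0.1208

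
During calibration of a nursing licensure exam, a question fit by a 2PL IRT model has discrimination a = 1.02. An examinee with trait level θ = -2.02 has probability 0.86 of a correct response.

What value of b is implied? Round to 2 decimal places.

-3.80

P(θ) = 1 / (1 + exp(−a(θ − b)))
logit(0.86) = ln(0.86/0.14) = 1.8153
b = θ − logit/(a) = -2.02 − 1.8153/1.0200 = -3.7997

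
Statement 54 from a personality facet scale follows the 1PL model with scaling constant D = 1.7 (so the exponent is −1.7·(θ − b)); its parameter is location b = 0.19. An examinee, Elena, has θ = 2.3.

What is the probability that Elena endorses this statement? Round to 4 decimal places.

P(θ) = 1 / (1 + exp(−D·(θ − b)))
Exponent: 1.7 × (2.3 − 0.19) = 3.5870
1/(1 + e^{-3.5870}) = 0.9731
P = 0.9731

0.9731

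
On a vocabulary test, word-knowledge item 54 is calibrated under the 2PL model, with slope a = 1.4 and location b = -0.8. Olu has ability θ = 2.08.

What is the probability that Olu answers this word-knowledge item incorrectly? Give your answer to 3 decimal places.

0.017

P(θ) = 1 / (1 + exp(−a(θ − b)))
Exponent: 1.4 × (2.08 − (-0.8)) = 4.0320
1/(1 + e^{-4.0320}) = 0.9826
P(incorrect) = 1 − 0.9826 = 0.0174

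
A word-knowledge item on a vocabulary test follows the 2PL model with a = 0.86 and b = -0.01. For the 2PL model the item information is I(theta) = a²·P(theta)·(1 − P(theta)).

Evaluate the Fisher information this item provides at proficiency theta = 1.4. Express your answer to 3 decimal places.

0.131

P = 1/(1+e^{-1.2126}) = 0.7708
P(1−P) = 0.7708 × 0.2292 = 0.1767
I = a² × P(1−P) = 0.86² × 0.1767 = 0.13068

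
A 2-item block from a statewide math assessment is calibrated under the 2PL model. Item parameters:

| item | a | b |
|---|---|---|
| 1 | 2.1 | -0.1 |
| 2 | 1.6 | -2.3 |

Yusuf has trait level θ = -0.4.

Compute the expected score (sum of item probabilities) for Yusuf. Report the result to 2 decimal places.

P(θ) = 1 / (1 + exp(−a(θ − b)))
P_1 = 1/(1+e^{0.6300}) = 0.3475
P_2 = 1/(1+e^{-3.0400}) = 0.9543
E[score] = 0.3475 + 0.9543 = 1.3019

1.30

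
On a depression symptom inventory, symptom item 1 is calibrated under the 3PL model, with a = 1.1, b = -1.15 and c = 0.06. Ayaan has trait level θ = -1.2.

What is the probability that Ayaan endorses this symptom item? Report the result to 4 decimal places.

P(θ) = c + (1 − c) · 1 / (1 + exp(−a(θ − b)))
Exponent: 1.1 × (-1.2 − (-1.15)) = -0.0550
1/(1 + e^{0.0550}) = 0.4863
P = 0.06 + 0.94 × 0.4863 = 0.5171

0.5171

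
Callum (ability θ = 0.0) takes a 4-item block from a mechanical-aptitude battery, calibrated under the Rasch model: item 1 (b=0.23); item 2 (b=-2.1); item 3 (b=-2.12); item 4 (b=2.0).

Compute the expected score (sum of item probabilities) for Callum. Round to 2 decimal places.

P(θ) = 1 / (1 + exp(−(θ − b)))
P_1 = 1/(1+e^{0.2300}) = 0.4428
P_2 = 1/(1+e^{-2.1000}) = 0.8909
P_3 = 1/(1+e^{-2.1200}) = 0.8928
P_4 = 1/(1+e^{2.0000}) = 0.1192
E[score] = 0.4428 + 0.8909 + 0.8928 + 0.1192 = 2.3457

2.35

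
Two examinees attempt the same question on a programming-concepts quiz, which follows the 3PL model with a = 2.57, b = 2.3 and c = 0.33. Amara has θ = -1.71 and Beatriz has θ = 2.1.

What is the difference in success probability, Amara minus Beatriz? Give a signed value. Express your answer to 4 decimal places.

P(θ) = c + (1 − c) · 1 / (1 + exp(−a(θ − b)))
P(Amara) = 0.3300  [exponent -10.3057]
P(Beatriz) = 0.5808  [exponent -0.5140]
Difference = 0.3300 − 0.5808 = -0.2507

-0.2507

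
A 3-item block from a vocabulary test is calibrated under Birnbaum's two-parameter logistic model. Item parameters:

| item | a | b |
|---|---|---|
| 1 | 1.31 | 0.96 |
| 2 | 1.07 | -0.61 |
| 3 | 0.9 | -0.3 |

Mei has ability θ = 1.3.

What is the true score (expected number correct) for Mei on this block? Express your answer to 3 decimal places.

2.303

P(θ) = 1 / (1 + exp(−a(θ − b)))
P_1 = 1/(1+e^{-0.4454}) = 0.6095
P_2 = 1/(1+e^{-2.0437}) = 0.8853
P_3 = 1/(1+e^{-1.4400}) = 0.8085
E[score] = 0.6095 + 0.8853 + 0.8085 = 2.3033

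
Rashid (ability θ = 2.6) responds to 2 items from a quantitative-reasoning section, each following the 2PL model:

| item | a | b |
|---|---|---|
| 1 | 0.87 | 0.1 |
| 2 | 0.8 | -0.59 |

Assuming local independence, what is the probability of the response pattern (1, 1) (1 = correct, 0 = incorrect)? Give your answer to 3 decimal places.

0.833

P(θ) = 1 / (1 + exp(−a(θ − b)))
P_1 = 1/(1+e^{-2.1750}) = 0.8980
P_2 = 1/(1+e^{-2.5520}) = 0.9277
L = P_1 × P_2 = 0.8980 × 0.9277 = 0.83306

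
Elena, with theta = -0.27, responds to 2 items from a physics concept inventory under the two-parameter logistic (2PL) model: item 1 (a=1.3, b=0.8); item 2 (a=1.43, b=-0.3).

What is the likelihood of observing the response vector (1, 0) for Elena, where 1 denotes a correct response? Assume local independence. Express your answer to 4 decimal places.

P(theta) = 1 / (1 + exp(−a(theta − b)))
P_1 = 1/(1+e^{1.3910}) = 0.1992
P_2 = 1/(1+e^{-0.0429}) = 0.5107
L = P_1 × (1−P_2) = 0.1992 × 0.4893 = 0.09749

0.0975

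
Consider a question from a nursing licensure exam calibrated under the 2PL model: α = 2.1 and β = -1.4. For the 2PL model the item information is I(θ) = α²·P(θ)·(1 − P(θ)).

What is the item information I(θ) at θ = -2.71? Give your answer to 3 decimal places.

0.249

P = 1/(1+e^{2.7510}) = 0.0600
P(1−P) = 0.0600 × 0.9400 = 0.0564
I = α² × P(1−P) = 2.1² × 0.0564 = 0.24884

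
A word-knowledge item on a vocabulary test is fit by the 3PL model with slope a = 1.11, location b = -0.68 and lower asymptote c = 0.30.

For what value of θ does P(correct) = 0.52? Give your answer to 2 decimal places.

P(θ) = c + (1 − c) · 1 / (1 + exp(−a(θ − b)))
Remove guessing floor: (0.52 − 0.30)/(1 − 0.30) = 0.3143
logit = ln(0.3143/0.6857) = -0.7802
θ = b + logit/(a) = -0.68 + (-0.7802)/1.1100 = -1.3828

-1.38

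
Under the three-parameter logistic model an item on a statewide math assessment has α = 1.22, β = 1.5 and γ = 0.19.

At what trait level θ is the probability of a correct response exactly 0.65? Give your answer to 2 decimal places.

P(θ) = γ + (1 − γ) · 1 / (1 + exp(−α(θ − β)))
Remove guessing floor: (0.65 − 0.19)/(1 − 0.19) = 0.5679
logit = ln(0.5679/0.4321) = 0.2733
θ = β + logit/(α) = 1.5 + 0.2733/1.2200 = 1.7240

1.72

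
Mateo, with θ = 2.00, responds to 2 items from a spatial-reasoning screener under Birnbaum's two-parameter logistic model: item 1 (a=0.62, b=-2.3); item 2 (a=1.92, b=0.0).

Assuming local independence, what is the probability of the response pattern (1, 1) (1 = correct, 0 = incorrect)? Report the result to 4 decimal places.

0.9153

P(θ) = 1 / (1 + exp(−a(θ − b)))
P_1 = 1/(1+e^{-2.6660}) = 0.9350
P_2 = 1/(1+e^{-3.8400}) = 0.9790
L = P_1 × P_2 = 0.9350 × 0.9790 = 0.91532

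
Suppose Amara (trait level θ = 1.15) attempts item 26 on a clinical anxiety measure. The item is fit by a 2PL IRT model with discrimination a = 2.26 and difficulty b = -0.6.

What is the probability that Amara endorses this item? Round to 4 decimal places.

P(θ) = 1 / (1 + exp(−a(θ − b)))
Exponent: 2.26 × (1.15 − (-0.6)) = 3.9550
1/(1 + e^{-3.9550}) = 0.9812

0.9812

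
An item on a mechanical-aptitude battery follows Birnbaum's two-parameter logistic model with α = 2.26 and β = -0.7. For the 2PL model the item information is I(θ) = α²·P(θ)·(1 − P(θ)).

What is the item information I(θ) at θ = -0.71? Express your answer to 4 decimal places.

P = 1/(1+e^{0.0226}) = 0.4944
P(1−P) = 0.4944 × 0.5056 = 0.2500
I = α² × P(1−P) = 2.26² × 0.2500 = 1.27674

1.2767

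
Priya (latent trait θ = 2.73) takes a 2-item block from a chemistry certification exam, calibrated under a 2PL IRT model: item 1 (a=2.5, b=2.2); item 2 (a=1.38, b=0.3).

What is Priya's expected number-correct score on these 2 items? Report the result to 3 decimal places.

1.756

P(θ) = 1 / (1 + exp(−a(θ − b)))
P_1 = 1/(1+e^{-1.3250}) = 0.7900
P_2 = 1/(1+e^{-3.3534}) = 0.9662
E[score] = 0.7900 + 0.9662 = 1.7562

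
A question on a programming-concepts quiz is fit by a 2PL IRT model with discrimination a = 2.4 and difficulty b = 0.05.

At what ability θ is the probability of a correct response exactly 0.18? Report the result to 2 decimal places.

P(θ) = 1 / (1 + exp(−a(θ − b)))
logit = ln(0.1800/0.8200) = -1.5163
θ = b + logit/(a) = 0.05 + (-1.5163)/2.4000 = -0.5818

-0.58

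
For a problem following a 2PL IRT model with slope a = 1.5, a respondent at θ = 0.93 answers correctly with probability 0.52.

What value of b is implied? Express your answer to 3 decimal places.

0.877

P(θ) = 1 / (1 + exp(−a(θ − b)))
logit(0.52) = ln(0.52/0.48) = 0.0800
b = θ − logit/(a) = 0.93 − 0.0800/1.5000 = 0.8766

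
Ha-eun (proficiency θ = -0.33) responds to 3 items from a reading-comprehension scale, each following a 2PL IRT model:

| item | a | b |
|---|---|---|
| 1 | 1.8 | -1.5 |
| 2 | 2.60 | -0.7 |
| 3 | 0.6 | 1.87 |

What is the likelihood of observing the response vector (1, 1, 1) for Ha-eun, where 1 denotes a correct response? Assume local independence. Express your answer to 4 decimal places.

P(θ) = 1 / (1 + exp(−a(θ − b)))
P_1 = 1/(1+e^{-2.1060}) = 0.8915
P_2 = 1/(1+e^{-0.9620}) = 0.7235
P_3 = 1/(1+e^{1.3200}) = 0.2108
L = P_1 × P_2 × P_3 = 0.8915 × 0.7235 × 0.2108 = 0.13598

0.1360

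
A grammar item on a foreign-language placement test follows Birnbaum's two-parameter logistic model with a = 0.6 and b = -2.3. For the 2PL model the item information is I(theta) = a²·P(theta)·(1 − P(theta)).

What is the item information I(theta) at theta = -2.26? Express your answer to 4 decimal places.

0.0900

P = 1/(1+e^{-0.0240}) = 0.5060
P(1−P) = 0.5060 × 0.4940 = 0.2500
I = a² × P(1−P) = 0.6² × 0.2500 = 0.08999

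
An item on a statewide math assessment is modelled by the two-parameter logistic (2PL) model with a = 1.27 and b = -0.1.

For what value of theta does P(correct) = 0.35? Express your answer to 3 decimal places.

-0.587

P(theta) = 1 / (1 + exp(−a(theta − b)))
logit = ln(0.3500/0.6500) = -0.6190
theta = b + logit/(a) = -0.1 + (-0.6190)/1.2700 = -0.5874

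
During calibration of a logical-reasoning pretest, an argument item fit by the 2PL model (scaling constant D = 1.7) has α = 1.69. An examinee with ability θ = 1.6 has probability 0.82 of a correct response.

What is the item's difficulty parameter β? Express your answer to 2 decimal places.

1.07

P(θ) = 1 / (1 + exp(−D·α(θ − β)))
logit(0.82) = ln(0.82/0.18) = 1.5163
β = θ − logit/(1.7·α) = 1.6 − 1.5163/2.8730 = 1.0722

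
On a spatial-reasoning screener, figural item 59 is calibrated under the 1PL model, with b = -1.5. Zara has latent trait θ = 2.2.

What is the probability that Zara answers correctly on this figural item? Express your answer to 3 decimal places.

P(θ) = 1 / (1 + exp(−(θ − b)))
Exponent: (2.2 − (-1.5)) = 3.7000
1/(1 + e^{-3.7000}) = 0.9759
P = 0.9759

0.976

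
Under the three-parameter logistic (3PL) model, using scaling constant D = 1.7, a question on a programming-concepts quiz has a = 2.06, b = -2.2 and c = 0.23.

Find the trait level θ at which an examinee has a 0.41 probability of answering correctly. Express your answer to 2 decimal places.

-2.54

P(θ) = c + (1 − c) · 1 / (1 + exp(−D·a(θ − b)))
Remove guessing floor: (0.41 − 0.23)/(1 − 0.23) = 0.2338
logit = ln(0.2338/0.7662) = -1.1872
θ = b + logit/(1.7·a) = -2.2 + (-1.1872)/3.5020 = -2.5390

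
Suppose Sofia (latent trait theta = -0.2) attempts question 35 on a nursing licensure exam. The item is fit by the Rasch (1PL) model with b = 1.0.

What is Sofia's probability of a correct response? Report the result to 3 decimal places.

0.231

P(theta) = 1 / (1 + exp(−(theta − b)))
Exponent: (-0.2 − 1.0) = -1.2000
1/(1 + e^{1.2000}) = 0.2315
P = 0.2315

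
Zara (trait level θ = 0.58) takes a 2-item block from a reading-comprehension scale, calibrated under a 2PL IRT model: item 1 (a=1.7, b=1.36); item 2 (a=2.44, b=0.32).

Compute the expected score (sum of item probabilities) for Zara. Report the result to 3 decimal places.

P(θ) = 1 / (1 + exp(−a(θ − b)))
P_1 = 1/(1+e^{1.3260}) = 0.2098
P_2 = 1/(1+e^{-0.6344}) = 0.6535
E[score] = 0.2098 + 0.6535 = 0.8633

0.863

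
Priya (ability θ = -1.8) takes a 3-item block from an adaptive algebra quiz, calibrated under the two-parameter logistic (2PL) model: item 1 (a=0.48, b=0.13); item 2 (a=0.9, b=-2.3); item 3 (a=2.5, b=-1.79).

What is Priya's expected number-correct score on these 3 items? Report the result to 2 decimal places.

1.39

P(θ) = 1 / (1 + exp(−a(θ − b)))
P_1 = 1/(1+e^{0.9264}) = 0.2837
P_2 = 1/(1+e^{-0.4500}) = 0.6106
P_3 = 1/(1+e^{0.0250}) = 0.4938
E[score] = 0.2837 + 0.6106 + 0.4938 = 1.3880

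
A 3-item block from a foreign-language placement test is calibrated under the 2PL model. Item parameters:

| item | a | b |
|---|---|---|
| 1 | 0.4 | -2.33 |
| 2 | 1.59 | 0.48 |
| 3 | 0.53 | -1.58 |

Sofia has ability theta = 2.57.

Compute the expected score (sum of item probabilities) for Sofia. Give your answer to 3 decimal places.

P(theta) = 1 / (1 + exp(−a(theta − b)))
P_1 = 1/(1+e^{-1.9600}) = 0.8765
P_2 = 1/(1+e^{-3.3231}) = 0.9652
P_3 = 1/(1+e^{-2.1995}) = 0.9002
E[score] = 0.8765 + 0.9652 + 0.9002 = 2.7420

2.742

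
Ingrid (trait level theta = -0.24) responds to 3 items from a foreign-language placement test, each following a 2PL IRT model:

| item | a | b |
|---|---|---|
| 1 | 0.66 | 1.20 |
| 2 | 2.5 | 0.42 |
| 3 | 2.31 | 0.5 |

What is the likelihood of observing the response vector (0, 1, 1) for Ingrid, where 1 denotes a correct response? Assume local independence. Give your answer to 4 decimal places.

0.0178

P(theta) = 1 / (1 + exp(−a(theta − b)))
P_1 = 1/(1+e^{0.9504}) = 0.2788
P_2 = 1/(1+e^{1.6500}) = 0.1611
P_3 = 1/(1+e^{1.7094}) = 0.1532
L = (1−P_1) × P_2 × P_3 = 0.7212 × 0.1611 × 0.1532 = 0.01781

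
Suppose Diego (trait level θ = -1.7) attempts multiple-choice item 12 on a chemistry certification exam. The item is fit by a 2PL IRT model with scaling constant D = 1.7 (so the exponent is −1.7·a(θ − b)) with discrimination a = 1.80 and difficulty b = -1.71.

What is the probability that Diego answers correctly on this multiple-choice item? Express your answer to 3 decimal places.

0.508

P(θ) = 1 / (1 + exp(−D·a(θ − b)))
Exponent: 1.7 × 1.80 × (-1.7 − (-1.71)) = 0.0306
1/(1 + e^{-0.0306}) = 0.5076
P = 0.5076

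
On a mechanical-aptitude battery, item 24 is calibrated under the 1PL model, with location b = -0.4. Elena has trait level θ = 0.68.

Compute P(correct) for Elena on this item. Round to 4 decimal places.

P(θ) = 1 / (1 + exp(−(θ − b)))
Exponent: (0.68 − (-0.4)) = 1.0800
1/(1 + e^{-1.0800}) = 0.7465
P = 0.7465

0.7465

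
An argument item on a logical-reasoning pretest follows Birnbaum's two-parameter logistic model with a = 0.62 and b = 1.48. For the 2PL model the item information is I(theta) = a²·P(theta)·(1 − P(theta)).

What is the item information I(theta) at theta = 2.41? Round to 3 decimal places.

P = 1/(1+e^{-0.5766}) = 0.6403
P(1−P) = 0.6403 × 0.3597 = 0.2303
I = a² × P(1−P) = 0.62² × 0.2303 = 0.08854

0.089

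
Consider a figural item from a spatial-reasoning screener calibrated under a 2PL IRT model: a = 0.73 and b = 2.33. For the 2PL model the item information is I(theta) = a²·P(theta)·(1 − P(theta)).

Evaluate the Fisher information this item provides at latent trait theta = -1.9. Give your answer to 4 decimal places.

P = 1/(1+e^{3.0879}) = 0.0436
P(1−P) = 0.0436 × 0.9564 = 0.0417
I = a² × P(1−P) = 0.73² × 0.0417 = 0.02223

0.0222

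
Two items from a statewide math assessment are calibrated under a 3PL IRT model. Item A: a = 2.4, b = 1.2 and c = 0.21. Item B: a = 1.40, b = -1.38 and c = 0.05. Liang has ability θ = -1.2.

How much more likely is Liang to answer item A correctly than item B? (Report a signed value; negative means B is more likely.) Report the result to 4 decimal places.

P(θ) = c + (1 − c) · 1 / (1 + exp(−a(θ − b)))
P_A = 0.2125
P_B = 0.5845
P_A − P_B = -0.3721

-0.3721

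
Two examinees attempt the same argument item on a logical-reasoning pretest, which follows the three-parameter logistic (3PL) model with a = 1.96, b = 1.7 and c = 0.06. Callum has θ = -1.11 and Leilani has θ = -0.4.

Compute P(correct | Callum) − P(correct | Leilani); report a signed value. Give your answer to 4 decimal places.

-0.0113

P(θ) = c + (1 − c) · 1 / (1 + exp(−a(θ − b)))
P(Callum) = 0.0638  [exponent -5.5076]
P(Leilani) = 0.0751  [exponent -4.1160]
Difference = 0.0638 − 0.0751 = -0.0113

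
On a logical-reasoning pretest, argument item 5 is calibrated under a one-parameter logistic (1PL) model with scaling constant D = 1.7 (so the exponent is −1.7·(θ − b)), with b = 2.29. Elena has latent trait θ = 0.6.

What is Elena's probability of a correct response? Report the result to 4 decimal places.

P(θ) = 1 / (1 + exp(−D·(θ − b)))
Exponent: 1.7 × (0.6 − 2.29) = -2.8730
1/(1 + e^{2.8730}) = 0.0535
P = 0.0535

0.0535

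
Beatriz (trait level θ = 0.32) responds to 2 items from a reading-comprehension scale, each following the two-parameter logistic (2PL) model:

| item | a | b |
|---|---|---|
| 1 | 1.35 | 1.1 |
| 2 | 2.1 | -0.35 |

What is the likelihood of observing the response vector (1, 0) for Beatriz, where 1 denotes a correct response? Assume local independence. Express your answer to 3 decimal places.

0.051

P(θ) = 1 / (1 + exp(−a(θ − b)))
P_1 = 1/(1+e^{1.0530}) = 0.2586
P_2 = 1/(1+e^{-1.4070}) = 0.8033
L = P_1 × (1−P_2) = 0.2586 × 0.1967 = 0.05088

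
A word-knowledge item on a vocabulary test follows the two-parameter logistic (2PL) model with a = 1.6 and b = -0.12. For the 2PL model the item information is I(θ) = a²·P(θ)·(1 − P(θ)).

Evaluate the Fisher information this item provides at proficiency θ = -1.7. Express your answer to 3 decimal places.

P = 1/(1+e^{2.5280}) = 0.0739
P(1−P) = 0.0739 × 0.9261 = 0.0685
I = a² × P(1−P) = 1.6² × 0.0685 = 0.17524

0.175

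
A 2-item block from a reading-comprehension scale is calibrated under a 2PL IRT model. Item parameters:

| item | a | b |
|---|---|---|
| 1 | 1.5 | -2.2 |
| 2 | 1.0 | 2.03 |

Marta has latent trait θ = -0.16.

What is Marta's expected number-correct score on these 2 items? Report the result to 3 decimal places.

P(θ) = 1 / (1 + exp(−a(θ − b)))
P_1 = 1/(1+e^{-3.0600}) = 0.9552
P_2 = 1/(1+e^{2.1900}) = 0.1007
E[score] = 0.9552 + 0.1007 = 1.0559

1.056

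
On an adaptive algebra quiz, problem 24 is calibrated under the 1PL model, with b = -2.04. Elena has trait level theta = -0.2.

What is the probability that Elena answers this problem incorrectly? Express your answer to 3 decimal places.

P(theta) = 1 / (1 + exp(−(theta − b)))
Exponent: (-0.2 − (-2.04)) = 1.8400
1/(1 + e^{-1.8400}) = 0.8629
P = 0.8629
P(incorrect) = 1 − 0.8629 = 0.1371

0.137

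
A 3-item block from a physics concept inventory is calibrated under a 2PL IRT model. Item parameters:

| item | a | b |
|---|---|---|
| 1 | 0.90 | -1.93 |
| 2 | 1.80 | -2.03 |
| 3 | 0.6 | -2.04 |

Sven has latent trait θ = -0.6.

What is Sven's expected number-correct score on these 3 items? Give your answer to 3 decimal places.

P(θ) = 1 / (1 + exp(−a(θ − b)))
P_1 = 1/(1+e^{-1.1970}) = 0.7680
P_2 = 1/(1+e^{-2.5740}) = 0.9292
P_3 = 1/(1+e^{-0.8640}) = 0.7035
E[score] = 0.7680 + 0.9292 + 0.7035 = 2.4007

2.401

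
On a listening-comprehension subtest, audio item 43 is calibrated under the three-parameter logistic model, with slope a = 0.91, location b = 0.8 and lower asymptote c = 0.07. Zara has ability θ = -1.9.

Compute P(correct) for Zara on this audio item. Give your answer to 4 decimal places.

P(θ) = c + (1 − c) · 1 / (1 + exp(−a(θ − b)))
Exponent: 0.91 × (-1.9 − 0.8) = -2.4570
1/(1 + e^{2.4570}) = 0.0789
P = 0.07 + 0.93 × 0.0789 = 0.1434

0.1434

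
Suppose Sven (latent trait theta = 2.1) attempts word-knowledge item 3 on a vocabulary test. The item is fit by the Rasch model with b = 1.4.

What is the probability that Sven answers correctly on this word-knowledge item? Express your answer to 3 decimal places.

P(theta) = 1 / (1 + exp(−(theta − b)))
Exponent: (2.1 − 1.4) = 0.7000
1/(1 + e^{-0.7000}) = 0.6682
P = 0.6682

0.668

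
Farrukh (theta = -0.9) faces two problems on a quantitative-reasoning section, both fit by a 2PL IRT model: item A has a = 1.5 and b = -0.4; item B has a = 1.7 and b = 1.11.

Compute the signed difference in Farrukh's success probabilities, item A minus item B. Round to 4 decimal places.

0.2891

P(theta) = 1 / (1 + exp(−a(theta − b)))
P_A = 0.3208
P_B = 0.0318
P_A − P_B = 0.2891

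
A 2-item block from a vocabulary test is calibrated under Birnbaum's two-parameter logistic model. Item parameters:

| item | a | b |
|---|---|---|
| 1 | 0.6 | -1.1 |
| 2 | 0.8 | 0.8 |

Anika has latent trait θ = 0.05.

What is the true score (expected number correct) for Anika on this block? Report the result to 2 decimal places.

1.02

P(θ) = 1 / (1 + exp(−a(θ − b)))
P_1 = 1/(1+e^{-0.6900}) = 0.6660
P_2 = 1/(1+e^{0.6000}) = 0.3543
E[score] = 0.6660 + 0.3543 = 1.0203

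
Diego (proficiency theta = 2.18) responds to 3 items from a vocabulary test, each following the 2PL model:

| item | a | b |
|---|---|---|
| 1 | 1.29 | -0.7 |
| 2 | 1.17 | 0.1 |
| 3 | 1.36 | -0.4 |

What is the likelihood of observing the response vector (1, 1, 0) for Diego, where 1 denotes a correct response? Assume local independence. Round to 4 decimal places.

P(theta) = 1 / (1 + exp(−a(theta − b)))
P_1 = 1/(1+e^{-3.7152}) = 0.9762
P_2 = 1/(1+e^{-2.4336}) = 0.9194
P_3 = 1/(1+e^{-3.5088}) = 0.9709
L = P_1 × P_2 × (1−P_3) = 0.9762 × 0.9194 × 0.0291 = 0.02608

0.0261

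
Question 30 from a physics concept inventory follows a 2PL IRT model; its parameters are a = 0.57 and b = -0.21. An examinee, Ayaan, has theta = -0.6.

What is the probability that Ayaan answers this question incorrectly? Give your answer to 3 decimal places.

P(theta) = 1 / (1 + exp(−a(theta − b)))
Exponent: 0.57 × (-0.6 − (-0.21)) = -0.2223
1/(1 + e^{0.2223}) = 0.4447
P(incorrect) = 1 − 0.4447 = 0.5553

0.555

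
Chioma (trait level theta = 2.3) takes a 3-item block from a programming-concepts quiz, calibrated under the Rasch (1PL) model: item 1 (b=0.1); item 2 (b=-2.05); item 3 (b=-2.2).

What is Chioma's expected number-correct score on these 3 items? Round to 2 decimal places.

2.88

P(theta) = 1 / (1 + exp(−(theta − b)))
P_1 = 1/(1+e^{-2.2000}) = 0.9002
P_2 = 1/(1+e^{-4.3500}) = 0.9873
P_3 = 1/(1+e^{-4.5000}) = 0.9890
E[score] = 0.9002 + 0.9873 + 0.9890 = 2.8765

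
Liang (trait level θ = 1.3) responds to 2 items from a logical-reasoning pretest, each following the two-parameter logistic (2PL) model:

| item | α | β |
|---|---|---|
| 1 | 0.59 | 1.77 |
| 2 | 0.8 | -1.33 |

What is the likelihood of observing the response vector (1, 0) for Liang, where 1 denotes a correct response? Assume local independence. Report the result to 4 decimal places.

P(θ) = 1 / (1 + exp(−α(θ − β)))
P_1 = 1/(1+e^{0.2773}) = 0.4311
P_2 = 1/(1+e^{-2.1040}) = 0.8913
L = P_1 × (1−P_2) = 0.4311 × 0.1087 = 0.04687

0.0469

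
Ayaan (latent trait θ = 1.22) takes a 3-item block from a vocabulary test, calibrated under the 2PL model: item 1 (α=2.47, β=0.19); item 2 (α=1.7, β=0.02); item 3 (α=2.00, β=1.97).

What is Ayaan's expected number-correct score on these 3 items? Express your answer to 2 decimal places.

P(θ) = 1 / (1 + exp(−α(θ − β)))
P_1 = 1/(1+e^{-2.5441}) = 0.9272
P_2 = 1/(1+e^{-2.0400}) = 0.8849
P_3 = 1/(1+e^{1.5000}) = 0.1824
E[score] = 0.9272 + 0.8849 + 0.1824 = 1.9945

1.99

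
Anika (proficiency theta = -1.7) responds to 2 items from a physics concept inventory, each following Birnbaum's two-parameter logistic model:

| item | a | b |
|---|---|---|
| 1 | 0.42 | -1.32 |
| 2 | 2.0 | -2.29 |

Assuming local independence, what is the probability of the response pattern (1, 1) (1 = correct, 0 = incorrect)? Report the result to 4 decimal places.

0.3520

P(theta) = 1 / (1 + exp(−a(theta − b)))
P_1 = 1/(1+e^{0.1596}) = 0.4602
P_2 = 1/(1+e^{-1.1800}) = 0.7649
L = P_1 × P_2 = 0.4602 × 0.7649 = 0.35202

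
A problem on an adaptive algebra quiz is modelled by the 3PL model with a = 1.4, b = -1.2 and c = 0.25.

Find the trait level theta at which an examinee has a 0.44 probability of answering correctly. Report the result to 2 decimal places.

-1.97

P(theta) = c + (1 − c) · 1 / (1 + exp(−a(theta − b)))
Remove guessing floor: (0.44 − 0.25)/(1 − 0.25) = 0.2533
logit = ln(0.2533/0.7467) = -1.0809
theta = b + logit/(a) = -1.2 + (-1.0809)/1.4000 = -1.9721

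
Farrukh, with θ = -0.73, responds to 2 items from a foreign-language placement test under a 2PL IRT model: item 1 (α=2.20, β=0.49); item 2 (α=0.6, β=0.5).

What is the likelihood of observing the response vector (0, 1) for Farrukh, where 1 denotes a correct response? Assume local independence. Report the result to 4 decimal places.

0.3028

P(θ) = 1 / (1 + exp(−α(θ − β)))
P_1 = 1/(1+e^{2.6840}) = 0.0639
P_2 = 1/(1+e^{0.7380}) = 0.3234
L = (1−P_1) × P_2 = 0.9361 × 0.3234 = 0.30277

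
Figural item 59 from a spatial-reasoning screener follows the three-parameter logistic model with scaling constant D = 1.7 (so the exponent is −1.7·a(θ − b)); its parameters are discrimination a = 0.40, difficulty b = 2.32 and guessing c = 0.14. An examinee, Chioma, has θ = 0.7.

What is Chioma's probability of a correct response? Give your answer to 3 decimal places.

P(θ) = c + (1 − c) · 1 / (1 + exp(−D·a(θ − b)))
Exponent: 1.7 × 0.40 × (0.7 − 2.32) = -1.1016
1/(1 + e^{1.1016}) = 0.2494
P = 0.14 + 0.86 × 0.2494 = 0.3545

0.355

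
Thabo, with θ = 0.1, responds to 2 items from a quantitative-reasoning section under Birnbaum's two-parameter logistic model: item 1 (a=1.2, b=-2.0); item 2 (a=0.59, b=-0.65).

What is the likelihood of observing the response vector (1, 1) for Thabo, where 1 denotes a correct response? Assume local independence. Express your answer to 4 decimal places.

0.5635

P(θ) = 1 / (1 + exp(−a(θ − b)))
P_1 = 1/(1+e^{-2.5200}) = 0.9255
P_2 = 1/(1+e^{-0.4425}) = 0.6089
L = P_1 × P_2 = 0.9255 × 0.6089 = 0.56351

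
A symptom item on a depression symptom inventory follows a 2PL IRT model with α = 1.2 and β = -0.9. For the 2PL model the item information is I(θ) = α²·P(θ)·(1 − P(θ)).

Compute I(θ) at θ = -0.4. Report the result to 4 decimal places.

P = 1/(1+e^{-0.6000}) = 0.6457
P(1−P) = 0.6457 × 0.3543 = 0.2288
I = α² × P(1−P) = 1.2² × 0.2288 = 0.32945

0.3294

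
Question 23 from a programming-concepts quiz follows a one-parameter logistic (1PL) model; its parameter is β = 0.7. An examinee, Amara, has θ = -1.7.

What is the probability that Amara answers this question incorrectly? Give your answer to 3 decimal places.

P(θ) = 1 / (1 + exp(−(θ − β)))
Exponent: (-1.7 − 0.7) = -2.4000
1/(1 + e^{2.4000}) = 0.0832
P = 0.0832
P(incorrect) = 1 − 0.0832 = 0.9168

0.917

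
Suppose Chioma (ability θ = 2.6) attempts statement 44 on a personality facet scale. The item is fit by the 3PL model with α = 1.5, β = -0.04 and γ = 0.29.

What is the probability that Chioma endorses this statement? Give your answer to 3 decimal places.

P(θ) = γ + (1 − γ) · 1 / (1 + exp(−α(θ − β)))
Exponent: 1.5 × (2.6 − (-0.04)) = 3.9600
1/(1 + e^{-3.9600}) = 0.9813
P = 0.29 + 0.71 × 0.9813 = 0.9867

0.987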